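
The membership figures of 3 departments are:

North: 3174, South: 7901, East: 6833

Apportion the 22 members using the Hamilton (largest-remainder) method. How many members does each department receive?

North: 4; South: 10; East: 8

Total 17908; standard divisor 17908/22 = 814.
Standard quotas: North 3.8993, South 9.7064, East 8.3943.
Lower quotas: North 3, South 9, East 8 (sum 20, leaving 2 seats).
Remainders in descending order: North 0.8993, South 0.7064, East 0.3943.
The surplus seats go to North, South.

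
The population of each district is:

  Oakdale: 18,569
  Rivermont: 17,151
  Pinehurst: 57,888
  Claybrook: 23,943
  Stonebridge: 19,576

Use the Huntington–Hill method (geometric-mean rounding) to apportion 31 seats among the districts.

With divisor 4374: modified quotas Oakdale 4.245, Rivermont 3.921, Pinehurst 13.235, Claybrook 5.474, Stonebridge 4.476.
Geometric-mean thresholds: Oakdale √(4·5)=4.472, Rivermont √(3·4)=3.464, Pinehurst √(13·14)=13.491, Claybrook √(5·6)=5.477, Stonebridge √(4·5)=4.472.
Each quota rounded against its threshold gives Oakdale 4, Rivermont 4, Pinehurst 13, Claybrook 5, Stonebridge 5 (total 31).

Oakdale 4; Rivermont 4; Pinehurst 13; Claybrook 5; Stonebridge 5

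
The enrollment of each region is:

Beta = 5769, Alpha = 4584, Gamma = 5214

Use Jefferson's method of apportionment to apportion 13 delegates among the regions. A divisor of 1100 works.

Beta=5, Alpha=4, Gamma=4

With modified divisor 1100: modified quotas Beta 5.245, Alpha 4.167, Gamma 4.740.
Rounding down: Beta 5, Alpha 4, Gamma 4 (total 13).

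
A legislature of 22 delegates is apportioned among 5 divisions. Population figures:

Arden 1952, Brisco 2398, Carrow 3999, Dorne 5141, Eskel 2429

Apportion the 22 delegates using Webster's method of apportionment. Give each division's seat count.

Standard divisor 15919/22 ≈ 723.591; standard quotas: Arden 2.698, Brisco 3.314, Carrow 5.527, Dorne 7.105, Eskel 3.357.
Rounding to the nearest integer gives Arden 3, Brisco 3, Carrow 6, Dorne 7, Eskel 3 — total 22, matching the house size, so no adjustment is needed.

Arden: 3, Brisco: 3, Carrow: 6, Dorne: 7, Eskel: 3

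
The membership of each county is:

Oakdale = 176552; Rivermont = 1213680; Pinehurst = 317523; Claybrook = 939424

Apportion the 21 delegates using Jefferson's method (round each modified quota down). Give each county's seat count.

Standard divisor 2647179/21 ≈ 126056.143; standard quotas: Oakdale 1.401, Rivermont 9.628, Pinehurst 2.519, Claybrook 7.452.
Rounding down gives 1, 9, 2, 7 = 19 seats, so the divisor must be adjusted.
With modified divisor 113900: modified quotas Oakdale 1.550, Rivermont 10.656, Pinehurst 2.788, Claybrook 8.248.
Rounding down: Oakdale 1, Rivermont 10, Pinehurst 2, Claybrook 8 (total 21).

Oakdale=1, Rivermont=10, Pinehurst=2, Claybrook=8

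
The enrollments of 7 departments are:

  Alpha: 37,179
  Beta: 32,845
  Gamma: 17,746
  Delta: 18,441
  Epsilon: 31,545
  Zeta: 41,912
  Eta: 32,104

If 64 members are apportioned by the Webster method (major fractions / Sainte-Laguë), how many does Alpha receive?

11

Standard divisor 211772/64 ≈ 3308.938; standard quotas: Alpha 11.236, Beta 9.926, Gamma 5.363, Delta 5.573, Epsilon 9.533, Zeta 12.666, Eta 9.702.
Rounding to the nearest integer gives 11, 10, 5, 6, 10, 13, 10 = 65 seats, so the divisor must be adjusted.
With modified divisor 3340: modified quotas Alpha 11.131, Beta 9.834, Gamma 5.313, Delta 5.521, Epsilon 9.445, Zeta 12.549, Eta 9.612.
Rounding to the nearest integer: Alpha 11, Beta 10, Gamma 5, Delta 6, Epsilon 9, Zeta 13, Eta 10 (total 64).
Alpha receives 11.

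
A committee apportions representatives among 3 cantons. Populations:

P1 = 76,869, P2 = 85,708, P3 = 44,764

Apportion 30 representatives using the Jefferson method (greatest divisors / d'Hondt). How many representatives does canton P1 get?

Standard divisor 207341/30 ≈ 6911.367; standard quotas: P1 11.122, P2 12.401, P3 6.477.
Rounding down gives 11, 12, 6 = 29 seats, so the divisor must be adjusted.
With modified divisor 6500: modified quotas P1 11.826, P2 13.186, P3 6.887.
Rounding down: P1 11, P2 13, P3 6 (total 30).
P1 receives 11.

11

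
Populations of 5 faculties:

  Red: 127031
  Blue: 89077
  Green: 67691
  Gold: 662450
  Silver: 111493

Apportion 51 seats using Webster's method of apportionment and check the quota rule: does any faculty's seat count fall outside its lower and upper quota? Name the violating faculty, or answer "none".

Gold

Standard quotas: Red 6.125, Blue 4.295, Green 3.264, Gold 31.941, Silver 5.376.
Webster allocation: Red 6, Blue 4, Green 3, Gold 33, Silver 5.
Gold has quota 31.941 (lower 31, upper 32) but receives 33 — outside the quota interval.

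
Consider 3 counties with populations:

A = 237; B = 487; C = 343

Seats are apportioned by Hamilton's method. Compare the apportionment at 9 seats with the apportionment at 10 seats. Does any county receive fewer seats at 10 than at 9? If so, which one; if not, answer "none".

At 9 seats: A 2, B 4, C 3.
At 10 seats: A 2, B 5, C 3.
No county's allocation decreased.

none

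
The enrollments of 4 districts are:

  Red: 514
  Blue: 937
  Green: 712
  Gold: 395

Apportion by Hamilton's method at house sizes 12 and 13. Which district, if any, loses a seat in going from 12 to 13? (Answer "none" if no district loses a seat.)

Red

At 12 seats: Red 3, Blue 4, Green 3, Gold 2.
At 13 seats: Red 2, Blue 5, Green 4, Gold 2.
Red drops from 3 to 2.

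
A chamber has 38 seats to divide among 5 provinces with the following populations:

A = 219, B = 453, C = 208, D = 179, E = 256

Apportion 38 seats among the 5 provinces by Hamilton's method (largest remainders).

Total 1315; standard divisor 1315/38 ≈ 34.605.
Standard quotas: A 6.329, B 13.090, C 6.011, D 5.173, E 7.398.
Lower quotas: A 6, B 13, C 6, D 5, E 7 (sum 37, leaving 1 seat).
Remainders in descending order: E 0.398, A 0.329, D 0.173, B 0.090, C 0.011.
The surplus seat goes to E.

A=6, B=13, C=6, D=5, E=8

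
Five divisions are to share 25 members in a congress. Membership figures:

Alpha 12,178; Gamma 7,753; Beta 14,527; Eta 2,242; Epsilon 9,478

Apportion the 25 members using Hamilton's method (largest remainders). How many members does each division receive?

Alpha 7; Gamma 4; Beta 8; Eta 1; Epsilon 5

Standard divisor: 46178 ÷ 25 ≈ 1847.12.
Standard quotas: Alpha 6.5930, Gamma 4.1973, Beta 7.8647, Eta 1.2138, Epsilon 5.1312.
Lower quotas: Alpha 6, Gamma 4, Beta 7, Eta 1, Epsilon 5 (sum 23, leaving 2 seats).
Remainders in descending order: Beta 0.8647, Alpha 0.5930, Eta 0.2138, Gamma 0.1973, Epsilon 0.1312.
The surplus seats go to Beta, Alpha.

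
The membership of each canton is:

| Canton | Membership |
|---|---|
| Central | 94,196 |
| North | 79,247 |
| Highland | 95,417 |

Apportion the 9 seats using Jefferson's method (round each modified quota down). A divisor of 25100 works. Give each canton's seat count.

With modified divisor 25100: modified quotas Central 3.753, North 3.157, Highland 3.801.
Rounding down: Central 3, North 3, Highland 3 (total 9).

Central 3, North 3, Highland 3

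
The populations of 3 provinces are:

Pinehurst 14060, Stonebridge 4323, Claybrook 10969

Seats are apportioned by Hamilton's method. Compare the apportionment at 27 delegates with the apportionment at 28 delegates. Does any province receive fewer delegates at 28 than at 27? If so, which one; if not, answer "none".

At 27 seats: Pinehurst 13, Stonebridge 4, Claybrook 10.
At 28 seats: Pinehurst 13, Stonebridge 4, Claybrook 11.
No province's allocation decreased.

none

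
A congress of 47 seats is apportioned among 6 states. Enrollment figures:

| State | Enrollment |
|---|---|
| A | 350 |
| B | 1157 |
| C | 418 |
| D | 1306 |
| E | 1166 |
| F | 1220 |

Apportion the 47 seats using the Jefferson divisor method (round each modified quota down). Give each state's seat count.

A 3, B 10, C 3, D 11, E 10, F 10

Standard divisor 5617/47 ≈ 119.511; standard quotas: A 2.929, B 9.681, C 3.498, D 10.928, E 9.756, F 10.208.
Rounding down gives 2, 9, 3, 10, 9, 10 = 43 seats, so the divisor must be adjusted.
With modified divisor 113: modified quotas A 3.097, B 10.239, C 3.699, D 11.558, E 10.319, F 10.796.
Rounding down: A 3, B 10, C 3, D 11, E 10, F 10 (total 47).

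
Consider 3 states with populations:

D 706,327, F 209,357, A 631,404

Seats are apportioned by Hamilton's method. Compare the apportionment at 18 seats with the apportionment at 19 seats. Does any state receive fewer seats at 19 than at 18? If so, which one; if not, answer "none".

At 18 seats: D 8, F 3, A 7.
At 19 seats: D 9, F 2, A 8.
F drops from 3 to 2.

F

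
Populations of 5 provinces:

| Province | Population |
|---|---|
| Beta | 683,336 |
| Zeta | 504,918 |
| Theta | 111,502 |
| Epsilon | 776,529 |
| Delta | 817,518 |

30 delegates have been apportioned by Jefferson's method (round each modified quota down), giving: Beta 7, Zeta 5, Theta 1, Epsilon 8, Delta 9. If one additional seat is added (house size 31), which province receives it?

Epsilon

Priority for the next seat is population ÷ (current seats + 1).
Priorities: Beta 85417.000, Zeta 84153.000, Theta 55751.000, Epsilon 86281.000, Delta 81751.800.
Highest priority: Epsilon.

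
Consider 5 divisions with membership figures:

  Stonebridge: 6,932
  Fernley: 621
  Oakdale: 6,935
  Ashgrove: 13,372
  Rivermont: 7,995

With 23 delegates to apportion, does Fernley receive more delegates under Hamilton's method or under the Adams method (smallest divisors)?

Hamilton: Stonebridge 4, Fernley 0, Oakdale 5, Ashgrove 9, Rivermont 5.
Adams: Stonebridge 4, Fernley 1, Oakdale 5, Ashgrove 8, Rivermont 5.
Fernley gets 0 under Hamilton and 1 under Adams.

Adams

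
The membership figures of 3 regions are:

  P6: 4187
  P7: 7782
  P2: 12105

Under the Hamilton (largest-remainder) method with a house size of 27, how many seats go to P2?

13

The standard divisor is 24074/27 ≈ 891.63.
Standard quotas: P6 4.6959, P7 8.7278, P2 13.5763.
Lower quotas: P6 4, P7 8, P2 13 (sum 25, leaving 2 seats).
Remainders in descending order: P7 0.7278, P6 0.6959, P2 0.5763.
Largest remainders: P7, P6 receive the extra seats.
P2 receives 13.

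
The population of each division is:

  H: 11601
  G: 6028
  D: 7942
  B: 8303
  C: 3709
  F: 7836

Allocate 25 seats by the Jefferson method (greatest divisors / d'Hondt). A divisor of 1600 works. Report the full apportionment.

With modified divisor 1600: modified quotas H 7.251, G 3.768, D 4.964, B 5.189, C 2.318, F 4.897.
Rounding down: H 7, G 3, D 4, B 5, C 2, F 4 (total 25).

H 7, G 3, D 4, B 5, C 2, F 4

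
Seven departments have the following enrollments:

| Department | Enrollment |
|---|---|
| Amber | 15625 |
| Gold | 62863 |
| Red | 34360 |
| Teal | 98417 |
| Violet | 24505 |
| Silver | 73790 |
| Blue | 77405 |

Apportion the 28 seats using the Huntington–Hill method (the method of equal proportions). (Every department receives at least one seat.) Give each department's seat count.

With divisor 14042: modified quotas Amber 1.113, Gold 4.477, Red 2.447, Teal 7.009, Violet 1.745, Silver 5.255, Blue 5.512.
Geometric-mean thresholds: Amber √(1·2)=1.414, Gold √(4·5)=4.472, Red √(2·3)=2.449, Teal √(7·8)=7.483, Violet √(1·2)=1.414, Silver √(5·6)=5.477, Blue √(5·6)=5.477.
Each quota rounded against its threshold gives Amber 1, Gold 5, Red 2, Teal 7, Violet 2, Silver 5, Blue 6 (total 28).

Amber=1, Gold=5, Red=2, Teal=7, Violet=2, Silver=5, Blue=6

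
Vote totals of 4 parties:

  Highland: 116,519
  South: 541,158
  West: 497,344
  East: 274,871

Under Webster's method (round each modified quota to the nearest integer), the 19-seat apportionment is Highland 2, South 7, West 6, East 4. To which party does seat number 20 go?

Priority for the next seat is population ÷ (current seats + 0.5).
Priorities: Highland 46607.600, South 72154.400, West 76514.462, East 61082.444.
Highest priority: West.

West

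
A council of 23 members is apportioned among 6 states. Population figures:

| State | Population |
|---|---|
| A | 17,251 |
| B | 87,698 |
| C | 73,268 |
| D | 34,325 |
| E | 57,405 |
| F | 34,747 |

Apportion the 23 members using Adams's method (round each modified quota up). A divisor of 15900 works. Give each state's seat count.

With modified divisor 15900: modified quotas A 1.085, B 5.516, C 4.608, D 2.159, E 3.610, F 2.185.
Rounding up: A 2, B 6, C 5, D 3, E 4, F 3 (total 23).

A 2, B 6, C 5, D 3, E 4, F 3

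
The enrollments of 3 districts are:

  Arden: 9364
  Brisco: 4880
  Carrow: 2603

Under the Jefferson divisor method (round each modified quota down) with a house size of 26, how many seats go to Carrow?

4

Standard divisor 16847/26 ≈ 647.962; standard quotas: Arden 14.451, Brisco 7.531, Carrow 4.017.
Rounding down gives 14, 7, 4 = 25 seats, so the divisor must be adjusted.
With modified divisor 620: modified quotas Arden 15.103, Brisco 7.871, Carrow 4.198.
Rounding down: Arden 15, Brisco 7, Carrow 4 (total 26).
Carrow receives 4.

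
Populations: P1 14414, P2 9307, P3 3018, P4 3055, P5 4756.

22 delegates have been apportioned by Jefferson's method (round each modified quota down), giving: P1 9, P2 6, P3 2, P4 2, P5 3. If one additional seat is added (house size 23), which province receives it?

P1

Priority for the next seat is population ÷ (current seats + 1).
Priorities: P1 1441.400, P2 1329.571, P3 1006.000, P4 1018.333, P5 1189.000.
Highest priority: P1.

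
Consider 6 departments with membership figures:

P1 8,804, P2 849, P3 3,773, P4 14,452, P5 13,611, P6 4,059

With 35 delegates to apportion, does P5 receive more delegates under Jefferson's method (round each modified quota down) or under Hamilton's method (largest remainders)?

Jefferson: P1 7, P2 0, P3 3, P4 11, P5 11, P6 3.
Hamilton: P1 7, P2 1, P3 3, P4 11, P5 10, P6 3.
P5 gets 11 under Jefferson and 10 under Hamilton.

Jefferson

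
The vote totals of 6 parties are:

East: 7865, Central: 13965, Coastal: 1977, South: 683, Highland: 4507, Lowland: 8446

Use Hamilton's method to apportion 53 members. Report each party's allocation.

East 11, Central 20, Coastal 3, South 1, Highland 6, Lowland 12

Total 37443; standard divisor 37443/53 ≈ 706.472.
Standard quotas: East 11.1328, Central 19.7672, Coastal 2.7984, South 0.9668, Highland 6.3796, Lowland 11.9552.
Lower quotas: East 11, Central 19, Coastal 2, South 0, Highland 6, Lowland 11 (sum 49, leaving 4 seats).
Remainders in descending order: South 0.9668, Lowland 0.9552, Coastal 0.7984, Central 0.7672, Highland 0.3796, East 0.1328.
Largest remainders: South, Lowland, Coastal, Central receive the extra seats.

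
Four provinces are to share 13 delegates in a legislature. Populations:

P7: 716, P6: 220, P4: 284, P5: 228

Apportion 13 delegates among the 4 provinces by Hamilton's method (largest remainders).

P7 6, P6 2, P4 3, P5 2

Standard divisor: 1448 ÷ 13 ≈ 111.385.
Standard quotas: P7 6.428, P6 1.975, P4 2.550, P5 2.047.
Lower quotas: P7 6, P6 1, P4 2, P5 2 (sum 11, leaving 2 seats).
Remainders in descending order: P6 0.975, P4 0.550, P7 0.428, P5 0.047.
Largest remainders: P6, P4 receive the extra seats.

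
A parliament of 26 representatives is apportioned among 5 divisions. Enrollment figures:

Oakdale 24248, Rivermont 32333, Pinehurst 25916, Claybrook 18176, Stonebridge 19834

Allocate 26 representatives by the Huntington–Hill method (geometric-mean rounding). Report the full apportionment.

Oakdale=5, Rivermont=7, Pinehurst=6, Claybrook=4, Stonebridge=4

With divisor 4583: modified quotas Oakdale 5.291, Rivermont 7.055, Pinehurst 5.655, Claybrook 3.966, Stonebridge 4.328.
Geometric-mean thresholds: Oakdale √(5·6)=5.477, Rivermont √(7·8)=7.483, Pinehurst √(5·6)=5.477, Claybrook √(3·4)=3.464, Stonebridge √(4·5)=4.472.
Each quota rounded against its threshold gives Oakdale 5, Rivermont 7, Pinehurst 6, Claybrook 4, Stonebridge 4 (total 26).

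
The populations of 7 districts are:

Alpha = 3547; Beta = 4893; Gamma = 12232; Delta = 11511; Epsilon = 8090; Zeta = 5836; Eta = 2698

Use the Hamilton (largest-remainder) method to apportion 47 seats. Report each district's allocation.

Alpha: 3, Beta: 5, Gamma: 12, Delta: 11, Epsilon: 8, Zeta: 6, Eta: 2

The standard divisor is 48807/47 ≈ 1038.447.
Standard quotas: Alpha 3.4157, Beta 4.7118, Gamma 11.7791, Delta 11.0848, Epsilon 7.7905, Zeta 5.6199, Eta 2.5981.
Lower quotas: Alpha 3, Beta 4, Gamma 11, Delta 11, Epsilon 7, Zeta 5, Eta 2 (sum 43, leaving 4 seats).
Remainders in descending order: Epsilon 0.7905, Gamma 0.7791, Beta 0.7118, Zeta 0.6199, Eta 0.5981, Alpha 0.4157, Delta 0.0848.
The surplus seats go to Epsilon, Gamma, Beta, Zeta.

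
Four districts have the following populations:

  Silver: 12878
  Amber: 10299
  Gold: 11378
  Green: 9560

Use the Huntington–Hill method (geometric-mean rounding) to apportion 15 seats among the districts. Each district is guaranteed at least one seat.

Silver=4, Amber=4, Gold=4, Green=3

With divisor 2926: modified quotas Silver 4.401, Amber 3.520, Gold 3.889, Green 3.267.
Geometric-mean thresholds: Silver √(4·5)=4.472, Amber √(3·4)=3.464, Gold √(3·4)=3.464, Green √(3·4)=3.464.
Each quota rounded against its threshold gives Silver 4, Amber 4, Gold 4, Green 3 (total 15).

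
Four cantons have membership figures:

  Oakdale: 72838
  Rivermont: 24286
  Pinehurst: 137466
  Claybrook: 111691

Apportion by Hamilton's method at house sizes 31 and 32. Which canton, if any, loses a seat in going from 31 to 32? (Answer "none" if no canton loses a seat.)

At 31 seats: Oakdale 7, Rivermont 2, Pinehurst 12, Claybrook 10.
At 32 seats: Oakdale 7, Rivermont 2, Pinehurst 13, Claybrook 10.
No canton's allocation decreased.

none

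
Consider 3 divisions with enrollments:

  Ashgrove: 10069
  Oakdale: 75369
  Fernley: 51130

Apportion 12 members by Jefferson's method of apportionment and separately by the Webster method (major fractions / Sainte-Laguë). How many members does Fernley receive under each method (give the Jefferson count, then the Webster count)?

Jefferson: Ashgrove 0, Oakdale 7, Fernley 5.
Webster: Ashgrove 1, Oakdale 7, Fernley 4.
Fernley gets 5 under Jefferson and 4 under Webster.

5 and 4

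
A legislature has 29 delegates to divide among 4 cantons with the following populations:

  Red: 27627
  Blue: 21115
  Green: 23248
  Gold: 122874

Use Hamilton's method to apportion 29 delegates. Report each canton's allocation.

Red: 4, Blue: 3, Green: 4, Gold: 18

The standard divisor is 194864/29 ≈ 6719.448.
Standard quotas: Red 4.1115, Blue 3.1424, Green 3.4598, Gold 18.2863.
Lower quotas: Red 4, Blue 3, Green 3, Gold 18 (sum 28, leaving 1 seat).
Remainders in descending order: Green 0.4598, Gold 0.2863, Blue 0.1424, Red 0.1115.
Largest remainder: Green receives the extra seat.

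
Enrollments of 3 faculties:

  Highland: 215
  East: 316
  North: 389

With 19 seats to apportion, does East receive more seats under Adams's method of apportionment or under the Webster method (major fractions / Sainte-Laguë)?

Adams: Highland 5, East 6, North 8.
Webster: Highland 4, East 7, North 8.
East gets 6 under Adams and 7 under Webster.

Webster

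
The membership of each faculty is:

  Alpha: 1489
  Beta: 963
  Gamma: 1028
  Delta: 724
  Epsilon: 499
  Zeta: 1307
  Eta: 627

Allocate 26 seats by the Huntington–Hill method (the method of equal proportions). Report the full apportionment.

Alpha 6, Beta 4, Gamma 4, Delta 3, Epsilon 2, Zeta 5, Eta 2

With divisor 264: modified quotas Alpha 5.640, Beta 3.648, Gamma 3.894, Delta 2.742, Epsilon 1.890, Zeta 4.951, Eta 2.375.
Geometric-mean thresholds: Alpha √(5·6)=5.477, Beta √(3·4)=3.464, Gamma √(3·4)=3.464, Delta √(2·3)=2.449, Epsilon √(1·2)=1.414, Zeta √(4·5)=4.472, Eta √(2·3)=2.449.
Each quota rounded against its threshold gives Alpha 6, Beta 4, Gamma 4, Delta 3, Epsilon 2, Zeta 5, Eta 2 (total 26).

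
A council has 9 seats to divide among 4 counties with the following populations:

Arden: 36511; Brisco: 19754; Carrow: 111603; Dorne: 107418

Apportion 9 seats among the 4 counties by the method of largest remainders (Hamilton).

Standard divisor: 275286 ÷ 9 ≈ 30587.333.
Standard quotas: Arden 1.1937, Brisco 0.6458, Carrow 3.6487, Dorne 3.5118.
Lower quotas: Arden 1, Brisco 0, Carrow 3, Dorne 3 (sum 7, leaving 2 seats).
Remainders in descending order: Carrow 0.6487, Brisco 0.6458, Dorne 0.5118, Arden 0.1937.
Largest remainders: Carrow, Brisco receive the extra seats.

Arden 1, Brisco 1, Carrow 4, Dorne 3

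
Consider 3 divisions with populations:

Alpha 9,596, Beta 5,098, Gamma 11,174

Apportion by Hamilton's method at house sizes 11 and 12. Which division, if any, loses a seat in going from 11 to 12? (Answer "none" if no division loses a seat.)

At 11 seats: Alpha 4, Beta 2, Gamma 5.
At 12 seats: Alpha 5, Beta 2, Gamma 5.
No division's allocation decreased.

none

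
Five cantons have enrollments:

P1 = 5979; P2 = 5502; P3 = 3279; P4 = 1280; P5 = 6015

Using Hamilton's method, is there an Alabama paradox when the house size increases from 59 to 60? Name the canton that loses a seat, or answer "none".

none

At 59 seats: P1 16, P2 15, P3 9, P4 3, P5 16.
At 60 seats: P1 16, P2 15, P3 9, P4 4, P5 16.
No canton's allocation decreased.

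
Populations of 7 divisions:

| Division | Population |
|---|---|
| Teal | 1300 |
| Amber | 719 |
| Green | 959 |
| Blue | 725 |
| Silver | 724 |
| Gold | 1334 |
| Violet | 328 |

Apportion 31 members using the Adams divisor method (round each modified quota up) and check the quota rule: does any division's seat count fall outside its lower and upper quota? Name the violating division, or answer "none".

Standard quotas: Teal 6.618, Amber 3.661, Green 4.882, Blue 3.691, Silver 3.686, Gold 6.792, Violet 1.670.
Adams allocation: Teal 6, Amber 4, Green 5, Blue 4, Silver 4, Gold 6, Violet 2.
Every allocation lies between the lower and upper quota.

none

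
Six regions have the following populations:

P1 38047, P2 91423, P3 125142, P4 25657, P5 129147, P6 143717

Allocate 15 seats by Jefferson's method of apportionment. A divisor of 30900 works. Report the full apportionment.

With modified divisor 30900: modified quotas P1 1.231, P2 2.959, P3 4.050, P4 0.830, P5 4.180, P6 4.651.
Rounding down: P1 1, P2 2, P3 4, P4 0, P5 4, P6 4 (total 15).

P1 1, P2 2, P3 4, P4 0, P5 4, P6 4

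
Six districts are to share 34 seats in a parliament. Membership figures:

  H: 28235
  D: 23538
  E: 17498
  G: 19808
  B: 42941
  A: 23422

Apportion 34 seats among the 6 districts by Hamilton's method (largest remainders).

H=6, D=5, E=4, G=4, B=10, A=5

Total 155442; standard divisor 155442/34 ≈ 4571.824.
Standard quotas: H 6.1759, D 5.1485, E 3.8274, G 4.3326, B 9.3925, A 5.1231.
Lower quotas: H 6, D 5, E 3, G 4, B 9, A 5 (sum 32, leaving 2 seats).
Remainders in descending order: E 0.8274, B 0.3925, G 0.3326, H 0.1759, D 0.1485, A 0.1231.
The surplus seats go to E, B.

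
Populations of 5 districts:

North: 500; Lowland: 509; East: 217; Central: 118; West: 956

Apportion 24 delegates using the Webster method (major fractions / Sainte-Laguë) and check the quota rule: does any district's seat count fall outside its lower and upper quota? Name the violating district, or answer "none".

Standard quotas: North 5.217, Lowland 5.311, East 2.264, Central 1.231, West 9.976.
Webster allocation: North 5, Lowland 6, East 2, Central 1, West 10.
Every allocation lies between the lower and upper quota.

none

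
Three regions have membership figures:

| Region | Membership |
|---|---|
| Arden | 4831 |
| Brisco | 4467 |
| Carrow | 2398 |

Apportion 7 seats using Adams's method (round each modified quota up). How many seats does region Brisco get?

2

Standard divisor 11696/7 ≈ 1670.857; standard quotas: Arden 2.891, Brisco 2.673, Carrow 1.435.
Rounding up gives 3, 3, 2 = 8 seats, so the divisor must be adjusted.
With modified divisor 2300: modified quotas Arden 2.100, Brisco 1.942, Carrow 1.043.
Rounding up: Arden 3, Brisco 2, Carrow 2 (total 7).
Brisco receives 2.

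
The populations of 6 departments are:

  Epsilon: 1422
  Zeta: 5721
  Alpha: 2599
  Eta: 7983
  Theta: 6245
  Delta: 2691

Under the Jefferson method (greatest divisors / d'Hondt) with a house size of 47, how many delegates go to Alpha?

Standard divisor 26661/47 ≈ 567.255; standard quotas: Epsilon 2.507, Zeta 10.085, Alpha 4.582, Eta 14.073, Theta 11.009, Delta 4.744.
Rounding down gives 2, 10, 4, 14, 11, 4 = 45 seats, so the divisor must be adjusted.
With modified divisor 530: modified quotas Epsilon 2.683, Zeta 10.794, Alpha 4.904, Eta 15.062, Theta 11.783, Delta 5.077.
Rounding down: Epsilon 2, Zeta 10, Alpha 4, Eta 15, Theta 11, Delta 5 (total 47).
Alpha receives 4.

4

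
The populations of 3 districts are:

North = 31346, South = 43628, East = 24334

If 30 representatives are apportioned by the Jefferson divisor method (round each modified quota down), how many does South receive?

13

Standard divisor 99308/30 ≈ 3310.267; standard quotas: North 9.469, South 13.180, East 7.351.
Rounding down gives 9, 13, 7 = 29 seats, so the divisor must be adjusted.
With modified divisor 3125: modified quotas North 10.031, South 13.961, East 7.787.
Rounding down: North 10, South 13, East 7 (total 30).
South receives 13.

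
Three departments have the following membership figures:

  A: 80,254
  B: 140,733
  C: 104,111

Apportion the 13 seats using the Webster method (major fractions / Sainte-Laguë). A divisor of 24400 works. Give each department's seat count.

With modified divisor 24400: modified quotas A 3.289, B 5.768, C 4.267.
Rounding to the nearest integer: A 3, B 6, C 4 (total 13).

A 3, B 6, C 4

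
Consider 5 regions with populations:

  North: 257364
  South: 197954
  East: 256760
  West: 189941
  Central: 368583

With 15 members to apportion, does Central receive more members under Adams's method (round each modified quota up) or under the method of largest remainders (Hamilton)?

Adams: North 3, South 3, East 3, West 2, Central 4.
Hamilton: North 3, South 2, East 3, West 2, Central 5.
Central gets 4 under Adams and 5 under Hamilton.

Hamilton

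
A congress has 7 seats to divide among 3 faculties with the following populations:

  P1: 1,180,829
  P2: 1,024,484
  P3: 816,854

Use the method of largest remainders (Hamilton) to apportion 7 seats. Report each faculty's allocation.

Total 3022167; standard divisor 3022167/7 ≈ 431738.143.
Standard quotas: P1 2.7351, P2 2.3729, P3 1.8920.
Lower quotas: P1 2, P2 2, P3 1 (sum 5, leaving 2 seats).
Remainders in descending order: P3 0.8920, P1 0.7351, P2 0.3729.
Largest remainders: P3, P1 receive the extra seats.

P1 3, P2 2, P3 2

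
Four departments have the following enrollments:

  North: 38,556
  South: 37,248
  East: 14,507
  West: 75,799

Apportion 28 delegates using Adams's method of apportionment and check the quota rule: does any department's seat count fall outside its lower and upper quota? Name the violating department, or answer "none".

Standard quotas: North 6.499, South 6.279, East 2.445, West 12.777.
Adams allocation: North 7, South 6, East 3, West 12.
Every allocation lies between the lower and upper quota.

none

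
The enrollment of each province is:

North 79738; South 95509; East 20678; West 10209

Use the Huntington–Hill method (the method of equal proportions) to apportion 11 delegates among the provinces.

North: 4; South: 5; East: 1; West: 1

With divisor 19593: modified quotas North 4.070, South 4.875, East 1.055, West 0.521.
Geometric-mean thresholds: North √(4·5)=4.472, South √(4·5)=4.472, East √(1·2)=1.414, West (min 1).
Each quota rounded against its threshold gives North 4, South 5, East 1, West 1 (total 11).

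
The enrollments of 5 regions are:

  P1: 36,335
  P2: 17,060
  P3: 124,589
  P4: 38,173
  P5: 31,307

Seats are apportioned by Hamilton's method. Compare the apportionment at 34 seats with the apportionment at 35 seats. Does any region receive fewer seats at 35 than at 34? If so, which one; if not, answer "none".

At 34 seats: P1 5, P2 3, P3 17, P4 5, P5 4.
At 35 seats: P1 5, P2 2, P3 18, P4 5, P5 5.
P2 drops from 3 to 2.

P2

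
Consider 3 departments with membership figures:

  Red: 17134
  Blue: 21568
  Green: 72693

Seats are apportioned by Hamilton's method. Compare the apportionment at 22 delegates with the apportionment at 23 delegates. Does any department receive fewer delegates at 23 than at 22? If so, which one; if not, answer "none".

At 22 seats: Red 4, Blue 4, Green 14.
At 23 seats: Red 4, Blue 4, Green 15.
No department's allocation decreased.

none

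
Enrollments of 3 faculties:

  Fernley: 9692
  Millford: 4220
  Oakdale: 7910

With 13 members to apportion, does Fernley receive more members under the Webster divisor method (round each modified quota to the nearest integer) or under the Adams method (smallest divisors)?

Webster

Webster: Fernley 6, Millford 2, Oakdale 5.
Adams: Fernley 5, Millford 3, Oakdale 5.
Fernley gets 6 under Webster and 5 under Adams.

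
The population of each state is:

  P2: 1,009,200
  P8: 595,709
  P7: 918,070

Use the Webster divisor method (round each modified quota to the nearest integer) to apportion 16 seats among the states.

P2: 6, P8: 4, P7: 6

Standard divisor 2522979/16 ≈ 157686.188; standard quotas: P2 6.400, P8 3.778, P7 5.822.
Rounding to the nearest integer gives P2 6, P8 4, P7 6 — total 16, matching the house size, so no adjustment is needed.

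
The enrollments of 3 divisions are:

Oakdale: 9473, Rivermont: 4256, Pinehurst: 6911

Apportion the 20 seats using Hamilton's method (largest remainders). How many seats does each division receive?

The standard divisor is 20640/20 = 1032.
Standard quotas: Oakdale 9.1793, Rivermont 4.1240, Pinehurst 6.6967.
Lower quotas: Oakdale 9, Rivermont 4, Pinehurst 6 (sum 19, leaving 1 seat).
Remainders in descending order: Pinehurst 0.6967, Oakdale 0.1793, Rivermont 0.1240.
Largest remainder: Pinehurst receives the extra seat.

Oakdale 9; Rivermont 4; Pinehurst 7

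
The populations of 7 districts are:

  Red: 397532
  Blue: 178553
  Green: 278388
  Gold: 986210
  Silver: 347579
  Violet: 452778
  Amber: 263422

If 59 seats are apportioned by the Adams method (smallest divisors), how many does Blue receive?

4

Standard divisor 2904462/59 ≈ 49228.169; standard quotas: Red 8.075, Blue 3.627, Green 5.655, Gold 20.033, Silver 7.061, Violet 9.198, Amber 5.351.
Rounding up gives 9, 4, 6, 21, 8, 10, 6 = 64 seats, so the divisor must be adjusted.
With modified divisor 52300: modified quotas Red 7.601, Blue 3.414, Green 5.323, Gold 18.857, Silver 6.646, Violet 8.657, Amber 5.037.
Rounding up: Red 8, Blue 4, Green 6, Gold 19, Silver 7, Violet 9, Amber 6 (total 59).
Blue receives 4.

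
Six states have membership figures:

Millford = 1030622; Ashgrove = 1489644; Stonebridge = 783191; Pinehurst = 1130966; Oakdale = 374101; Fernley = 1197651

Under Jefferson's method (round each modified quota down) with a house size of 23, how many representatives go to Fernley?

Standard divisor 6006175/23 ≈ 261138.043; standard quotas: Millford 3.947, Ashgrove 5.704, Stonebridge 2.999, Pinehurst 4.331, Oakdale 1.433, Fernley 4.586.
Rounding down gives 3, 5, 2, 4, 1, 4 = 19 seats, so the divisor must be adjusted.
With modified divisor 232900: modified quotas Millford 4.425, Ashgrove 6.396, Stonebridge 3.363, Pinehurst 4.856, Oakdale 1.606, Fernley 5.142.
Rounding down: Millford 4, Ashgrove 6, Stonebridge 3, Pinehurst 4, Oakdale 1, Fernley 5 (total 23).
Fernley receives 5.

5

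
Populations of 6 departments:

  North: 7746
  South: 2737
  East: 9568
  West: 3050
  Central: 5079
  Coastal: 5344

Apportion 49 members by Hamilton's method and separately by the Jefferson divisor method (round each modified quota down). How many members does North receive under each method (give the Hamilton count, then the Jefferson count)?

11 and 12

Hamilton: North 11, South 4, East 14, West 5, Central 7, Coastal 8.
Jefferson: North 12, South 4, East 14, West 4, Central 7, Coastal 8.
North gets 11 under Hamilton and 12 under Jefferson.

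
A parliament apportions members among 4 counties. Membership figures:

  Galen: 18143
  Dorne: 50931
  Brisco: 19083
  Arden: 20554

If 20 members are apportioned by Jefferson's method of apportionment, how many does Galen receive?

3

Standard divisor 108711/20 ≈ 5435.55; standard quotas: Galen 3.338, Dorne 9.370, Brisco 3.511, Arden 3.781.
Rounding down gives 3, 9, 3, 3 = 18 seats, so the divisor must be adjusted.
With modified divisor 4900: modified quotas Galen 3.703, Dorne 10.394, Brisco 3.894, Arden 4.195.
Rounding down: Galen 3, Dorne 10, Brisco 3, Arden 4 (total 20).
Galen receives 3.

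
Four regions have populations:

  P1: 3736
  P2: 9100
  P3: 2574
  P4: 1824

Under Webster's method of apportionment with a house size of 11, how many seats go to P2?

Standard divisor 17234/11 ≈ 1566.727; standard quotas: P1 2.385, P2 5.808, P3 1.643, P4 1.164.
Rounding to the nearest integer gives P1 2, P2 6, P3 2, P4 1 — total 11, matching the house size, so no adjustment is needed.
P2 receives 6.

6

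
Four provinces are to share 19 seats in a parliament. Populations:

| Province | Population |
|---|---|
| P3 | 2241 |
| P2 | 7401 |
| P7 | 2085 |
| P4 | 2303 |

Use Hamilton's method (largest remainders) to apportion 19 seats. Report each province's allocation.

P3 3, P2 10, P7 3, P4 3

The standard divisor is 14030/19 ≈ 738.421.
Standard quotas: P3 3.0349, P2 10.0227, P7 2.8236, P4 3.1188.
Lower quotas: P3 3, P2 10, P7 2, P4 3 (sum 18, leaving 1 seat).
Remainders in descending order: P7 0.8236, P4 0.1188, P3 0.0349, P2 0.0227.
Largest remainder: P7 receives the extra seat.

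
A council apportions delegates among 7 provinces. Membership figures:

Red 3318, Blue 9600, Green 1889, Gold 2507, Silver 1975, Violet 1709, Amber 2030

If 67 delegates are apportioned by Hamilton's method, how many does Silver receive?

Standard divisor: 23028 ÷ 67 ≈ 343.701.
Standard quotas: Red 9.6537, Blue 27.9312, Green 5.4960, Gold 7.2941, Silver 5.7463, Violet 4.9723, Amber 5.9063.
Lower quotas: Red 9, Blue 27, Green 5, Gold 7, Silver 5, Violet 4, Amber 5 (sum 62, leaving 5 seats).
Remainders in descending order: Violet 0.9723, Blue 0.9312, Amber 0.9063, Silver 0.7463, Red 0.6537, Green 0.4960, Gold 0.2941.
The surplus seats go to Violet, Blue, Amber, Silver, Red.
Silver receives 6.

6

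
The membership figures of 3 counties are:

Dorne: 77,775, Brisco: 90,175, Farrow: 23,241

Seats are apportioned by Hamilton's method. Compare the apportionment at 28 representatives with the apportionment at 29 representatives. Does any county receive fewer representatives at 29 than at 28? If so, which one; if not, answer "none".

Farrow

At 28 seats: Dorne 11, Brisco 13, Farrow 4.
At 29 seats: Dorne 12, Brisco 14, Farrow 3.
Farrow drops from 4 to 3.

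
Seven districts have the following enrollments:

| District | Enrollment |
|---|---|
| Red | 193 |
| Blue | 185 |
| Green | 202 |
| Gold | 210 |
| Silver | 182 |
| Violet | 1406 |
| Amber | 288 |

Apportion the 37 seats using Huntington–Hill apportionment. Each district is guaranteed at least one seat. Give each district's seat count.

With divisor 75: modified quotas Red 2.573, Blue 2.467, Green 2.693, Gold 2.800, Silver 2.427, Violet 18.747, Amber 3.840.
Geometric-mean thresholds: Red √(2·3)=2.449, Blue √(2·3)=2.449, Green √(2·3)=2.449, Gold √(2·3)=2.449, Silver √(2·3)=2.449, Violet √(18·19)=18.493, Amber √(3·4)=3.464.
Each quota rounded against its threshold gives Red 3, Blue 3, Green 3, Gold 3, Silver 2, Violet 19, Amber 4 (total 37).

Red 3, Blue 3, Green 3, Gold 3, Silver 2, Violet 19, Amber 4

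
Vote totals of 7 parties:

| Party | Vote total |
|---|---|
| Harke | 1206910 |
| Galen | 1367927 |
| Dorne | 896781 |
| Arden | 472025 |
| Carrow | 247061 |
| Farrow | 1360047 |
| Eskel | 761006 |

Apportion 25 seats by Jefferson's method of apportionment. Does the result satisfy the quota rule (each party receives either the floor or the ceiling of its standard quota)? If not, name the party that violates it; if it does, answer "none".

Standard quotas: Harke 4.780, Galen 5.418, Dorne 3.552, Arden 1.870, Carrow 0.979, Farrow 5.387, Eskel 3.014.
Jefferson allocation: Harke 5, Galen 6, Dorne 3, Arden 2, Carrow 1, Farrow 5, Eskel 3.
Every allocation lies between the lower and upper quota.

none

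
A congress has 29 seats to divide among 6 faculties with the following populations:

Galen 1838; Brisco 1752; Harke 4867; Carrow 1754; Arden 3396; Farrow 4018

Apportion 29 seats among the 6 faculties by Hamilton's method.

Standard divisor: 17625 ÷ 29 ≈ 607.759.
Standard quotas: Galen 3.024, Brisco 2.883, Harke 8.008, Carrow 2.886, Arden 5.588, Farrow 6.611.
Lower quotas: Galen 3, Brisco 2, Harke 8, Carrow 2, Arden 5, Farrow 6 (sum 26, leaving 3 seats).
Remainders in descending order: Carrow 0.886, Brisco 0.883, Farrow 0.611, Arden 0.588, Galen 0.024, Harke 0.008.
Largest remainders: Carrow, Brisco, Farrow receive the extra seats.

Galen=3, Brisco=3, Harke=8, Carrow=3, Arden=5, Farrow=7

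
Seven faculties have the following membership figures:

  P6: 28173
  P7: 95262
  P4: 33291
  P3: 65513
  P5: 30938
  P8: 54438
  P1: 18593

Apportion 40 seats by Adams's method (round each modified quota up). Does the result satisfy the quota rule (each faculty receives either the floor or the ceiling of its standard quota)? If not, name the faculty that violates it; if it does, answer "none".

Standard quotas: P6 3.455, P7 11.681, P4 4.082, P3 8.033, P5 3.794, P8 6.675, P1 2.280.
Adams allocation: P6 4, P7 11, P4 4, P3 8, P5 4, P8 6, P1 3.
Every allocation lies between the lower and upper quota.

none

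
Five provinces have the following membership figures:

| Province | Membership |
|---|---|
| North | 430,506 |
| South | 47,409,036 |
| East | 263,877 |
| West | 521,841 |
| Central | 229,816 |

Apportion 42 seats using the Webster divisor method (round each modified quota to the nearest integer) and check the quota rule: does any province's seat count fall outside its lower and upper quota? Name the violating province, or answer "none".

Standard quotas: North 0.370, South 40.757, East 0.227, West 0.449, Central 0.198.
Webster allocation: North 0, South 42, East 0, West 0, Central 0.
South has quota 40.757 (lower 40, upper 41) but receives 42 — outside the quota interval.

South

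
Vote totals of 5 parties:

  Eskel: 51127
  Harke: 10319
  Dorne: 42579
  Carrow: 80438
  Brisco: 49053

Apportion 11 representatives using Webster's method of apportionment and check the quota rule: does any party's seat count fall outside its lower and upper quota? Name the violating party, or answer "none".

none

Standard quotas: Eskel 2.408, Harke 0.486, Dorne 2.006, Carrow 3.789, Brisco 2.311.
Webster allocation: Eskel 2, Harke 1, Dorne 2, Carrow 4, Brisco 2.
Every allocation lies between the lower and upper quota.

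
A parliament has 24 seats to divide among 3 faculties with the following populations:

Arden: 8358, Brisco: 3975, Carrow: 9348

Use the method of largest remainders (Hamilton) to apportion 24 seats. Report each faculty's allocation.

Total 21681; standard divisor 21681/24 ≈ 903.375.
Standard quotas: Arden 9.2520, Brisco 4.4002, Carrow 10.3479.
Lower quotas: Arden 9, Brisco 4, Carrow 10 (sum 23, leaving 1 seat).
Remainders in descending order: Brisco 0.4002, Carrow 0.3479, Arden 0.2520.
Largest remainder: Brisco receives the extra seat.

Arden: 9, Brisco: 5, Carrow: 10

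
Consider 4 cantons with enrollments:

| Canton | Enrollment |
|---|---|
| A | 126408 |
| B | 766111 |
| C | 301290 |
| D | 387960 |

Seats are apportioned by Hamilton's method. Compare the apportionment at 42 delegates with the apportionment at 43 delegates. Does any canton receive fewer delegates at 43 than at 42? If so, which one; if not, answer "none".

At 42 seats: A 4, B 20, C 8, D 10.
At 43 seats: A 3, B 21, C 8, D 11.
A drops from 4 to 3.

A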